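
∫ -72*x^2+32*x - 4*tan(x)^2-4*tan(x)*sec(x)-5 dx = -24*x^3 + 16*x^2 - x - 4*tan(x) - 4*sec(x) + C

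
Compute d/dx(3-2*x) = -2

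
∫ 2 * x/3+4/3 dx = x^2/3 + 4*x/3 + C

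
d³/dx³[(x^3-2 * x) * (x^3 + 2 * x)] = 120*x^3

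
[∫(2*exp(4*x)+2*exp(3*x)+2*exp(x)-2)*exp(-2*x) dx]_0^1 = -1 + (-exp(-1) + 1 + E)^2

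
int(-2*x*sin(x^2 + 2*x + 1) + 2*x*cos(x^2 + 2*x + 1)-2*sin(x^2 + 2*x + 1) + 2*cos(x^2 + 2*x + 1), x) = sin((x + 1)^2) + cos((x + 1)^2) + C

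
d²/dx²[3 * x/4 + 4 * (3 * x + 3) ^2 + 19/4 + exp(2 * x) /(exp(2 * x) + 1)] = (72*exp(6*x) + 212*exp(4*x) + 220*exp(2*x) + 72)/(exp(6*x) + 3*exp(4*x) + 3*exp(2*x) + 1)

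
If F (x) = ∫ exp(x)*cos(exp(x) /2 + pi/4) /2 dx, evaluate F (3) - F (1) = sin(pi/4 + exp(3)/2) - sin(pi/4 + E/2)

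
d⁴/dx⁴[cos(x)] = cos(x)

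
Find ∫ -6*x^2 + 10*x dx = -2*x^3 + 5*x^2 + C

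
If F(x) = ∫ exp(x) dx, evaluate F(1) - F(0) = -1 + E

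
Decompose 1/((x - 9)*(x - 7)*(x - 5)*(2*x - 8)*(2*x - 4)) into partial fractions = 1/(840*(x - 2)) - 1/(120*(x - 4)) + 1/(96*(x - 5)) - 1/(240*(x - 7)) + 1/(1120*(x - 9))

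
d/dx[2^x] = 2^x*log(2)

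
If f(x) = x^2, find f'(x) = 2*x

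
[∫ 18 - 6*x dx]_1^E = 12 - 3*(-3 + E)^2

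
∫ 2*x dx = x^2 + C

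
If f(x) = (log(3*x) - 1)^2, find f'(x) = (2*log(x) - 2 + 2*log(3))/x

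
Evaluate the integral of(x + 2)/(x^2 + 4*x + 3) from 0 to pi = -log(3)/2 + log(-1 + (2 + pi)^2)/2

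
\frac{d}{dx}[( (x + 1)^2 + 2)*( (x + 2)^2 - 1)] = 4*x^3 + 18*x^2 + 28*x + 18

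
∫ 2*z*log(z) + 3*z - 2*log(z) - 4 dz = ((z - 1)^2 - 1)*(log(z) + 1) + C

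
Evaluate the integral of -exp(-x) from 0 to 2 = -1 + exp(-2)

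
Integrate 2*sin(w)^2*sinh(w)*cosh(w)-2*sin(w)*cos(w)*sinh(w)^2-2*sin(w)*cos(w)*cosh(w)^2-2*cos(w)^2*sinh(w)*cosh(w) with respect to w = -sin(2*w)*sinh(2*w)/2 + C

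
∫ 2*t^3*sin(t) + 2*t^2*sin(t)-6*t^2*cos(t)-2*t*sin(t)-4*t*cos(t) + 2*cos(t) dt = 2*t*(-t^2 - t + 1)*cos(t) + C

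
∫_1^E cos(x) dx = -sin(1) + sin(E)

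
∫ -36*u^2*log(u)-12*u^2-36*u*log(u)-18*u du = -6*u^2*(2*u + 3)*log(u) + C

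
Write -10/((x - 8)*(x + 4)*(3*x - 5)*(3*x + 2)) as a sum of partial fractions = -9/(182*(3*x + 2)) + 90/(2261*(3*x - 5)) + 1/(204*(x + 4)) - 5/(2964*(x - 8))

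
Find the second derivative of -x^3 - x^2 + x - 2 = -6*x - 2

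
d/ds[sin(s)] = cos(s)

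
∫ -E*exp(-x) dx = exp(1 - x) + C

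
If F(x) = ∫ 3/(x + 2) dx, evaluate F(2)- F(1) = -3*log(3) + 6*log(2)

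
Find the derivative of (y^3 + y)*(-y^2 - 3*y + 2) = -5*y^4 - 12*y^3 + 3*y^2 - 6*y + 2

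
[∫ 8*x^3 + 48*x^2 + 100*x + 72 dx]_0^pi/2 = -40 + 2*(pi/2 + 2)^2 + 2*(pi/2 + 2)^4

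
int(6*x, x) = 3*x^2 + C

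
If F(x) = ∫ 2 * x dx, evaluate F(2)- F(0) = 4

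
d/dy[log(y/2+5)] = 1/(y + 10)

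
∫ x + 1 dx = x^2/2 + x + C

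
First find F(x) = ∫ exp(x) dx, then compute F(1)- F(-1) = E - exp(-1)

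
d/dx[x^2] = 2*x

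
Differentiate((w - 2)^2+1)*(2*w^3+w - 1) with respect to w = 10*w^4 - 32*w^3 + 33*w^2 - 10*w + 9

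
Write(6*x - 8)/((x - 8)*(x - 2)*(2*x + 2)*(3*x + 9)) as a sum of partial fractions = 13/(330*(x + 3)) - 7/(162*(x + 1)) - 1/(135*(x - 2)) + 10/(891*(x - 8))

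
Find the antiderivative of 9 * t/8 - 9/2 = 9*t^2/16 - 9*t/2 + C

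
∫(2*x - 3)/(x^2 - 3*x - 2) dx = log(-x^2 + 3*x + 2) + C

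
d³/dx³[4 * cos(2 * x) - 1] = 32*sin(2*x)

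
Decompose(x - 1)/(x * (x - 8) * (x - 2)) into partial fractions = -1/(12*(x - 2)) + 7/(48*(x - 8)) - 1/(16*x)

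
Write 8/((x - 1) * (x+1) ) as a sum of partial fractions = -4/(x + 1) + 4/(x - 1)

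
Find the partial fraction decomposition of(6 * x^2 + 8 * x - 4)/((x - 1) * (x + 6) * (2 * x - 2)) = 82/(49*(x + 6)) + 65/(49*(x - 1)) + 5/(7*(x - 1)^2)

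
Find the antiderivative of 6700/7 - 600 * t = -300*t^2 + 6700*t/7 + C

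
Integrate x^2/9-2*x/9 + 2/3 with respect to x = x^3/27 - x^2/9 + 2*x/3 + C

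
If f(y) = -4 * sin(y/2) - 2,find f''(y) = sin(y/2)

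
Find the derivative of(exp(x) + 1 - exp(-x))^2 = (2*exp(4*x) + 2*exp(3*x) + 2*exp(x) - 2)*exp(-2*x)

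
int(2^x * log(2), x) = 2^x + C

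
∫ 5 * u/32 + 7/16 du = 5*u^2/64 + 7*u/16 + C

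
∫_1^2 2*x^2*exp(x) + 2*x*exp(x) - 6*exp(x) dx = 4*E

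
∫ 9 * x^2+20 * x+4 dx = 3*x^3 + 10*x^2 + 4*x + C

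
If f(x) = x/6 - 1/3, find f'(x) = 1/6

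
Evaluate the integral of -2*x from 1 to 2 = -3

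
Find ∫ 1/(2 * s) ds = log(s)/2 + C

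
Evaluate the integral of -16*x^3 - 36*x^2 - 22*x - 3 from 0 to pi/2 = -(3*pi/2 + pi^2/2)^2 - pi^2/2 - 3*pi/2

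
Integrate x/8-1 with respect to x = x^2/16 - x + C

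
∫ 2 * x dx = x^2 + C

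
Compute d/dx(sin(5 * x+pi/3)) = 5*cos(5*x + pi/3)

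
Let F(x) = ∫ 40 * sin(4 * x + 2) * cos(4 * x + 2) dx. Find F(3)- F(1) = 5*cos(12)/2 - 5*cos(28)/2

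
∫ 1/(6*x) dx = log(x)/6 + C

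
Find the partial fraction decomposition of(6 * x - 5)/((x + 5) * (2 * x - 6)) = 35/(16*(x + 5)) + 13/(16*(x - 3))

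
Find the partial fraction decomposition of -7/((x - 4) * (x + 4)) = 7/(8*(x + 4)) - 7/(8*(x - 4))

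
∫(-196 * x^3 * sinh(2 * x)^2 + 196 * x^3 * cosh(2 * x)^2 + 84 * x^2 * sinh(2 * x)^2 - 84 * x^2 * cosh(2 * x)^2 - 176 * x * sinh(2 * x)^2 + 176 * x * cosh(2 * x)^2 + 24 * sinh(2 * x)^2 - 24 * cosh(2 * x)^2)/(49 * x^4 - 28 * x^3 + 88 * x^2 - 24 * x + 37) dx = log((7*x^2 - 2*x + 6)^2 + 1) + C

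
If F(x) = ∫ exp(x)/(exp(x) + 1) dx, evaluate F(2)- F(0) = -log(6) + log(3 + 3*exp(2))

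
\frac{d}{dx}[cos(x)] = -sin(x)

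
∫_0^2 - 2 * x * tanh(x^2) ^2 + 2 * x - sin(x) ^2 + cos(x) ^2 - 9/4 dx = -9/2 + sin(4)/2 + tanh(4)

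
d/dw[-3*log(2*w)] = -3/w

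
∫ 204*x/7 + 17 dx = 102*x^2/7 + 17*x + C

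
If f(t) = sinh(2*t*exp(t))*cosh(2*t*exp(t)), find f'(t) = 2*(t + 1)*exp(t)*cosh(4*t*exp(t))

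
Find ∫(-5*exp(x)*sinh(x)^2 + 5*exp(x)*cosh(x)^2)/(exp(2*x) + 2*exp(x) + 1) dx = (7*exp(x) + 2)/(exp(x) + 1) + C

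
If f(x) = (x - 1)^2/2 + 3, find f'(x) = x - 1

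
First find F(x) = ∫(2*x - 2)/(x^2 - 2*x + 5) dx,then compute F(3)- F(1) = log(2)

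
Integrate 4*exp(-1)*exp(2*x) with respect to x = 2*exp(2*x - 1) + C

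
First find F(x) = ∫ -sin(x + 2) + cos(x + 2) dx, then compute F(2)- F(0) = -sin(2) + sin(4) + cos(4) - cos(2)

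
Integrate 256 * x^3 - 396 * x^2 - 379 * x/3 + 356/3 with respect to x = 64*x^4 - 132*x^3 - 379*x^2/6 + 356*x/3 + C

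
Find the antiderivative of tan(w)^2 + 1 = tan(w) + C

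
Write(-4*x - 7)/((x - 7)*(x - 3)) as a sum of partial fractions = 19/(4*(x - 3)) - 35/(4*(x - 7))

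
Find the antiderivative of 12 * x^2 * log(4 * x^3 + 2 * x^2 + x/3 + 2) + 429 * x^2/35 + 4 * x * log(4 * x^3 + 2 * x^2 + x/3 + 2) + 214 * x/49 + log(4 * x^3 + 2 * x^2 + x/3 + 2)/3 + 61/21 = 3*x*(7*x^2 + 15*x + 210)/245 + (12*x^3 + 6*x^2 + x + 6)*log(4*x^3 + 2*x^2 + x/3 + 2)/3 + C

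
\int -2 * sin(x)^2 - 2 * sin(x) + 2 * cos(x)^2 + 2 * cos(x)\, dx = (sqrt(2)*sin(x + pi/4) + 1)^2 + C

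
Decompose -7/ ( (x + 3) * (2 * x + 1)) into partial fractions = -14/(5*(2*x + 1)) + 7/(5*(x + 3))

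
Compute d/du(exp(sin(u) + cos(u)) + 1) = sqrt(2)*exp(sin(u))*exp(cos(u))*cos(u + pi/4)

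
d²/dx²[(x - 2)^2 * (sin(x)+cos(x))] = -x^2*sin(x) - x^2*cos(x) + 8*x*cos(x) + 6*sin(x) - 10*cos(x)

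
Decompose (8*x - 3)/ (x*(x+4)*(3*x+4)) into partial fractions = 123/(32*(3*x + 4)) - 35/(32*(x + 4)) - 3/(16*x)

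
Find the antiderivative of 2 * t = t^2 + C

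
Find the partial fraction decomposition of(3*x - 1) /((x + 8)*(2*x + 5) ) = -17/(11*(2*x + 5)) + 25/(11*(x + 8))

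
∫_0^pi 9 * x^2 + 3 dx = 3*pi + 3*pi^3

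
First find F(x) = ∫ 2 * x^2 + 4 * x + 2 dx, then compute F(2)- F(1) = 38/3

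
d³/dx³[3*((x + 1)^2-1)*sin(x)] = -3*x^2*cos(x) - 18*x*sin(x) - 6*x*cos(x) - 18*sin(x) + 18*cos(x)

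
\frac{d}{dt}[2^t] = 2^t*log(2)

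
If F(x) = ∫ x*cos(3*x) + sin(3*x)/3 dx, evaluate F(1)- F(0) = sin(3)/3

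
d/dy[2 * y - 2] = 2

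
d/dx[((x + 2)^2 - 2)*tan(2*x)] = 2*x^2/cos(2*x)^2 + 2*x*tan(2*x) + 8*x/cos(2*x)^2 + 4*tan(2*x) + 4/cos(2*x)^2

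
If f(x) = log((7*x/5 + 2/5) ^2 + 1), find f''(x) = (-4802*x^2 - 2744*x + 2058)/(2401*x^4 + 2744*x^3 + 3626*x^2 + 1624*x + 841)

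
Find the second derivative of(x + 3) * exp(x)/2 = x*exp(x)/2 + 5*exp(x)/2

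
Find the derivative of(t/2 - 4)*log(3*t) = (t*log(t) + t + t*log(3) - 8)/(2*t)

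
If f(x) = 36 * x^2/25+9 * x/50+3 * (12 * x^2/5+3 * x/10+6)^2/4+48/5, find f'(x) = 432*x^3/25 + 81*x^2/25 + 9243*x/200 + 72/25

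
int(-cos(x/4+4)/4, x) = -sin(x/4 + 4) + C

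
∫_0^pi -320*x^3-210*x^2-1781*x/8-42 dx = -5*(-4*pi^2 - 7*pi/4 - 2)^2 - 16*pi^2 - 7*pi + 20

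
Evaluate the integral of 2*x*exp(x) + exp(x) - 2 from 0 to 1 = -1 + E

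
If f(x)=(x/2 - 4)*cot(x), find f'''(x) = -3*x*cot(x)^4 - 4*x*cot(x)^2 - x + 24*cot(x)^4 + 3*cot(x)^3 + 32*cot(x)^2 + 3*cot(x) + 8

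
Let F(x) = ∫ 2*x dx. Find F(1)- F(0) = 1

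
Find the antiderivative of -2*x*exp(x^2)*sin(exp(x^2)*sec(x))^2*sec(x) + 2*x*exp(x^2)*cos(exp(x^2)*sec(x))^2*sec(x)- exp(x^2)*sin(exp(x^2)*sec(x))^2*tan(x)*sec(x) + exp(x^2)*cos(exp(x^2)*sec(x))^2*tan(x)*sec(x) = sin(2*exp(x^2)/cos(x))/2 + C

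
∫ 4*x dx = 2*x^2 + C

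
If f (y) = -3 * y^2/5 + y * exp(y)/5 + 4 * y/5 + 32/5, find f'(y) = y*exp(y)/5 - 6*y/5 + exp(y)/5 + 4/5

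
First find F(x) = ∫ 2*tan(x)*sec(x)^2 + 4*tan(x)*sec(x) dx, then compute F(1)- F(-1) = 0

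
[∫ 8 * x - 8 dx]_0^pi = -4 + 4*(-1 + pi)^2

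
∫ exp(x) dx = exp(x) + C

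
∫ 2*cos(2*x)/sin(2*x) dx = log(3*sin(2*x)) + C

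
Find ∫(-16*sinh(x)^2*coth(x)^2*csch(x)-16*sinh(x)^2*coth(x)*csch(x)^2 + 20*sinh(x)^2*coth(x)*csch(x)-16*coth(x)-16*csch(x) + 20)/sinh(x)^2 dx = 4*(2*(cosh(x) + 1)^2 - 5*(cosh(x) + 1)*sinh(x))/sinh(x)^2 + C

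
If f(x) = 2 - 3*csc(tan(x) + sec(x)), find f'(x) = 3*(sin(x) + 1)*cos(tan(x) + 1/cos(x))/(sin(tan(x) + 1/cos(x))^2*cos(x)^2)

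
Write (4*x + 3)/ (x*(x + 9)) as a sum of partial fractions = 11/(3*(x + 9)) + 1/(3*x)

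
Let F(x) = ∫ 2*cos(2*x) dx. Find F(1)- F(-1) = 2*sin(2)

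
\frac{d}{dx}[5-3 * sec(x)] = -3*tan(x)*sec(x)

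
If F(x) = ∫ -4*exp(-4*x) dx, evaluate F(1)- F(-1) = -exp(4) + exp(-4)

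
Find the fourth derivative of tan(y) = 24*tan(y)^5 + 40*tan(y)^3 + 16*tan(y)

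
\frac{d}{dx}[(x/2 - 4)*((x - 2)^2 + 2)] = 3*x^2/2 - 12*x + 19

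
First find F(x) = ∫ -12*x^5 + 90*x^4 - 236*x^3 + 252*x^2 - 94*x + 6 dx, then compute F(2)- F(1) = 0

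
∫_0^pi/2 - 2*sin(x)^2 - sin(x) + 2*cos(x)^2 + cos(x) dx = 0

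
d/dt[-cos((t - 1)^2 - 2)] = 2*(1 - t)*sin(-t^2 + 2*t + 1)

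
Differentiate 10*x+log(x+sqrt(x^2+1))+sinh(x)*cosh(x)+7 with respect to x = (2*x^2*sinh(x)^2 + 11*x^2 + 2*x*sqrt(x^2 + 1)*sinh(x)^2 + 11*x*sqrt(x^2 + 1) + x + sqrt(x^2 + 1) + 2*sinh(x)^2 + 11)/(x^2 + x*sqrt(x^2 + 1) + 1)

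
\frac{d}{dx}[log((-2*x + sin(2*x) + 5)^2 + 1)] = 8*(2*x - 2*sin(x)*cos(x) - 5)*sin(x)^2/(4*x^2 - 4*x*sin(2*x) - 20*x + sin(2*x)^2 + 10*sin(2*x) + 26)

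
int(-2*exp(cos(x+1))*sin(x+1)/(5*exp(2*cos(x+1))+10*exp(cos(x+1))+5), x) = 2*(-4*exp(cos(x + 1)) - 5)/(5*(exp(cos(x + 1)) + 1)) + C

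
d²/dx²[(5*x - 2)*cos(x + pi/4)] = -5*x*cos(x + pi/4) - 10*sin(x + pi/4) + 2*cos(x + pi/4)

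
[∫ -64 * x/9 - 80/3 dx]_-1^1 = -160/3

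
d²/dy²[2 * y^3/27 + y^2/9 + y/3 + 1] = 4*y/9 + 2/9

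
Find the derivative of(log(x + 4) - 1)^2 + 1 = (2*log(x + 4) - 2)/(x + 4)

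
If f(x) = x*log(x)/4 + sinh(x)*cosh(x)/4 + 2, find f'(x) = log(x)/4 + cosh(2*x)/4 + 1/4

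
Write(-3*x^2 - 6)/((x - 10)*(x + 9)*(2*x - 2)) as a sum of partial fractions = -249/(380*(x + 9)) + 1/(20*(x - 1)) - 17/(19*(x - 10))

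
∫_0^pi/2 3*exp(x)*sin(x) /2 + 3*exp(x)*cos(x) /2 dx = 3*exp(pi/2)/2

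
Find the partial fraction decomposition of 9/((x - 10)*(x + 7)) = -9/(17*(x + 7)) + 9/(17*(x - 10))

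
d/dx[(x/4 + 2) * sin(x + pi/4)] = x*cos(x + pi/4)/4 + sin(x + pi/4)/4 + 2*cos(x + pi/4)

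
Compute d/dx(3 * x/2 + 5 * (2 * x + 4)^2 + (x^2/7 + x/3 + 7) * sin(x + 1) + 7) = x^2*cos(x + 1)/7 + 2*x*sin(x + 1)/7 + x*cos(x + 1)/3 + 40*x + sin(x + 1)/3 + 7*cos(x + 1) + 163/2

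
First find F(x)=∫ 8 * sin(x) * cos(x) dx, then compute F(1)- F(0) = 4*sin(1)^2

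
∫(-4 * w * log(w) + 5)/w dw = -(4*w - 5)*(log(w) - 1) + C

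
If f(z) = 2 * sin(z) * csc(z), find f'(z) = 0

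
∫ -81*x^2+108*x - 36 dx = -27*x^3 + 54*x^2 - 36*x + C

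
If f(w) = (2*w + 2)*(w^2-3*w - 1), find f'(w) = 6*w^2 - 8*w - 8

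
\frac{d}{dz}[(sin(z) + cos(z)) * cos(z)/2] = sqrt(2)*cos(2*z + pi/4)/2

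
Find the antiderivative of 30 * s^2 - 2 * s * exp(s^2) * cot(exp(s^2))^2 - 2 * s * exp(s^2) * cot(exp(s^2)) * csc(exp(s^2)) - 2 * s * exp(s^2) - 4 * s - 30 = 10*s^3 - 2*s^2 - 30*s + cot(exp(s^2)) + csc(exp(s^2)) + C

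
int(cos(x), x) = sin(x) + C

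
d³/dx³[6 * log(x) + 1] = 12/x^3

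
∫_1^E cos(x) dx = -sin(1) + sin(E)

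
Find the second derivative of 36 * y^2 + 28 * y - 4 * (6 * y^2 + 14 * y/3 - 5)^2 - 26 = -1728*y^2 - 1344*y + 3400/9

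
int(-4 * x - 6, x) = -2*x^2 - 6*x + C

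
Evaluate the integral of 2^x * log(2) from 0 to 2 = 3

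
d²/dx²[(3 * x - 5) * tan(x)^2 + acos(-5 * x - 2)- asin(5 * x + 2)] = 18*x*tan(x)^4 + 24*x*tan(x)^2 + 6*x - 30*tan(x)^4 + 12*tan(x)^3 - 40*tan(x)^2 + 12*tan(x) - 10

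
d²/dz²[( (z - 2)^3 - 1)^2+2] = 30*z^4 - 240*z^3 + 720*z^2 - 972*z + 504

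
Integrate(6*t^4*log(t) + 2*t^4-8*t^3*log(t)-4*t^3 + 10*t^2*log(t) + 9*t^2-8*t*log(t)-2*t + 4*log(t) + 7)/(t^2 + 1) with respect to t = 2*t*(t^2 - 2*t + 2)*log(t) + 3*t + log(t^2 + 1) + C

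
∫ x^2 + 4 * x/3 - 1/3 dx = x^3/3 + 2*x^2/3 - x/3 + C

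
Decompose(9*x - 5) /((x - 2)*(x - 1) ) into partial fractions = -4/(x - 1) + 13/(x - 2)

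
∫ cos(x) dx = sin(x) + C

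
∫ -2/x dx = -2*log(x) + C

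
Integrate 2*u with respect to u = u^2 + C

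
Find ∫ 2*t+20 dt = t^2 + 20*t + C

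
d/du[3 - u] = -1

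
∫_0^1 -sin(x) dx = -1 + cos(1)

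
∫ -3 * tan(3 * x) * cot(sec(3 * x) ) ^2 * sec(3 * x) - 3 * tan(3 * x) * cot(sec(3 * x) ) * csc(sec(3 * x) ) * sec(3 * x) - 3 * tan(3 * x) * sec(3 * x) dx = cot(sec(3*x)) + csc(sec(3*x)) + C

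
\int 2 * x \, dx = x^2 + C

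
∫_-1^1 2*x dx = 0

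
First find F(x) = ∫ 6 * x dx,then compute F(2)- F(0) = 12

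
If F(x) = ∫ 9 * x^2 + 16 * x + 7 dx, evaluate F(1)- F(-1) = 20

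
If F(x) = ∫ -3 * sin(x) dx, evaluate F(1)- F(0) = -3 + 3*cos(1)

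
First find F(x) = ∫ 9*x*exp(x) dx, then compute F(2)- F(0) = 9 + 9*exp(2)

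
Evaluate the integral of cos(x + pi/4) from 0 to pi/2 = 0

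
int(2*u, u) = u^2 + C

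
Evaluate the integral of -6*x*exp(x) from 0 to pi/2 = 2*(3 - 3*pi/2)*exp(pi/2) - 6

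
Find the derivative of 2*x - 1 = 2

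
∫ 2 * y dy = y^2 + C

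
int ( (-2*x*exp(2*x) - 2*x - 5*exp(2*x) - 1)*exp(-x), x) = -2*(2*x + 3)*sinh(x) + C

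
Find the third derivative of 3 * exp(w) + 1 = 3*exp(w)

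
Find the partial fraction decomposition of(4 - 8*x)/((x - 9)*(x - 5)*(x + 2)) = 20/(77*(x + 2)) + 9/(7*(x - 5)) - 17/(11*(x - 9))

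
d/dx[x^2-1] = 2*x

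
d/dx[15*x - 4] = 15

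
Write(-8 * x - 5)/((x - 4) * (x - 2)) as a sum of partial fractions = 21/(2*(x - 2)) - 37/(2*(x - 4))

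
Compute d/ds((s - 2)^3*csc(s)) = (s - 2)^2*(-s*cos(s)/sin(s) + 3 + 2*cos(s)/sin(s))/sin(s)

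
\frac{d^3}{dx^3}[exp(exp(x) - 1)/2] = exp(x + exp(x) - 1)/2 + 3*exp(2*x + exp(x) - 1)/2 + exp(3*x + exp(x) - 1)/2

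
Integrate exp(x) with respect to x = exp(x) + C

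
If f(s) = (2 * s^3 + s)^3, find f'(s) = 72*s^8 + 84*s^6 + 30*s^4 + 3*s^2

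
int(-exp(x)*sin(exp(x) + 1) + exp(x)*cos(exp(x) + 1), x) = sqrt(2)*sin(exp(x) + pi/4 + 1) + C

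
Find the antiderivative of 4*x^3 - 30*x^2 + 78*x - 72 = x^4 - 10*x^3 + 39*x^2 - 72*x + C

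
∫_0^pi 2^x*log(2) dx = -1 + 2^pi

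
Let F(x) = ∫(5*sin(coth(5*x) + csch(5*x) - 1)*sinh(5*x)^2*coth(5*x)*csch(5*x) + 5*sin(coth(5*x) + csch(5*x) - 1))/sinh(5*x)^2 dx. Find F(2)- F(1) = -cos(-1 + csch(5) + coth(5)) + cos(-1 + csch(10) + coth(10))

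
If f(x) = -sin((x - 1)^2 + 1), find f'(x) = 2*(1 - x)*cos(x^2 - 2*x + 2)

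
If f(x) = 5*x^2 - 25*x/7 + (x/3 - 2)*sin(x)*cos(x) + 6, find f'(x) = x*cos(2*x)/3 + 10*x + sin(2*x)/6 - 2*cos(2*x) - 25/7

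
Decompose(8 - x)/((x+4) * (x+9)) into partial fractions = -17/(5*(x + 9)) + 12/(5*(x + 4))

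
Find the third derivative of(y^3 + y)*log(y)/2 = (6*y^2*log(y) + 11*y^2 - 1)/(2*y^2)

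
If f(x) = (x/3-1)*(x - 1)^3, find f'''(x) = 8*x - 12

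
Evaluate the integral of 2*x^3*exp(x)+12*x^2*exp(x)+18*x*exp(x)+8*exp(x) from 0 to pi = -2 + 2*(1 + pi)^3*exp(pi)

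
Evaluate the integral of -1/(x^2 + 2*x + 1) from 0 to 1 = -1/2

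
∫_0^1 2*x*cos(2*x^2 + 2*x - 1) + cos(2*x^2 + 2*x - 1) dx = sin(3)/2 + sin(1)/2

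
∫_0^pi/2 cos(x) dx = 1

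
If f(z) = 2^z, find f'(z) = 2^z*log(2)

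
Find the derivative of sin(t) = cos(t)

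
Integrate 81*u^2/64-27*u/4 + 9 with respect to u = 27*u^3/64 - 27*u^2/8 + 9*u + C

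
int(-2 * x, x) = -x^2 + C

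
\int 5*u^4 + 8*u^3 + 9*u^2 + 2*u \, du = u^5 + 2*u^4 + 3*u^3 + u^2 + C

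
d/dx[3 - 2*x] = -2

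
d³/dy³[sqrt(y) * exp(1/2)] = 3*exp(1/2)/(8*y^(5/2))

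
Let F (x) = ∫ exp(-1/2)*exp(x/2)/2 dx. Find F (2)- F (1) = -1 + exp(1/2)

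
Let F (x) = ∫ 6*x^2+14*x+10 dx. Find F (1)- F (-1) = 24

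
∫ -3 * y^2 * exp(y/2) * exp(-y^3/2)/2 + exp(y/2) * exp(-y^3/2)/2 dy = exp(-y*(y^2 - 1)/2) + C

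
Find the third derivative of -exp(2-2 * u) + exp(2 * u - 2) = 8*exp(2 - 2*u) + 8*exp(2*u - 2)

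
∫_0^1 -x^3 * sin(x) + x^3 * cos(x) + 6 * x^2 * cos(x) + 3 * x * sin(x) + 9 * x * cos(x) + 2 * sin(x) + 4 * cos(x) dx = -1 + 8*cos(1) + 8*sin(1)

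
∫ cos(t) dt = sin(t) + C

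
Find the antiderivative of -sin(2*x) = cos(x)^2 + C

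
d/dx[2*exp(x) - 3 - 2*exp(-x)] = (2*exp(2*x) + 2)*exp(-x)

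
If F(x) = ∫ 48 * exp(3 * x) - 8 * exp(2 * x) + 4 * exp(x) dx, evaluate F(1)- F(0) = -4*exp(2) - 16 + 4*E + 16*exp(3)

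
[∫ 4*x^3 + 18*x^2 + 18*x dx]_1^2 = 84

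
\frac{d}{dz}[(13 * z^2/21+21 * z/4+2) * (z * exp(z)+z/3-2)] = 13*z^3*exp(z)/21 + 199*z^2*exp(z)/28 + 13*z^2/21 + 25*z*exp(z)/2 + 43*z/42 + 2*exp(z) - 59/6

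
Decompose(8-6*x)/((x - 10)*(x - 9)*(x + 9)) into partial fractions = 31/(171*(x + 9)) + 23/(9*(x - 9)) - 52/(19*(x - 10))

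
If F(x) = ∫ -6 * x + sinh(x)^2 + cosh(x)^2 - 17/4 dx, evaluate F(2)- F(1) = -53/4 - sinh(2)/2 + sinh(4)/2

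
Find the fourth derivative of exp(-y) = exp(-y)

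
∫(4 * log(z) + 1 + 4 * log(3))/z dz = (2*log(3*z) + 1)*log(3*z) + C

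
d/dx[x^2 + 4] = 2*x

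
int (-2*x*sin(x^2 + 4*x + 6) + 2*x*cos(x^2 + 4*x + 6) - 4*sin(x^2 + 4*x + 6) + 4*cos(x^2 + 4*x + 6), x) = sin((x + 2)^2 + 2) + cos((x + 2)^2 + 2) + C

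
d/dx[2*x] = 2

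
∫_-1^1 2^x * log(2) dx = 3/2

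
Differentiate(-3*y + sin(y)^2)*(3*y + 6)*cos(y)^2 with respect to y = 9*y^2*sin(2*y) + 18*y*sin(2*y) + 3*y*sin(4*y)/2 - 9*y*cos(2*y) - 9*y - 3*(1 - cos(2*y))^2/4 + 3*sin(4*y) - 21*cos(2*y)/2 - 15/2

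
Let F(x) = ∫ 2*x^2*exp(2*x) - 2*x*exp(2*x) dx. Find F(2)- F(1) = exp(4)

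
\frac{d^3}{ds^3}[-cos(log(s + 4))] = (sin(log(s + 4)) - 3*cos(log(s + 4)))/(s^3 + 12*s^2 + 48*s + 64)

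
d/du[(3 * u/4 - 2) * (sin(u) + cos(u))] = 3*sqrt(2)*u*cos(u + pi/4)/4 + 11*sin(u)/4 - 5*cos(u)/4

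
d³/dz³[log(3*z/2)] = 2/z^3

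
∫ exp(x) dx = exp(x) + C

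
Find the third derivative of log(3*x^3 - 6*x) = (6*x^6 + 12*x^4 + 24*x^2 - 16)/(x^9 - 6*x^7 + 12*x^5 - 8*x^3)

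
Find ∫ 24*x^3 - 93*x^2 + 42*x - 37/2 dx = 6*x^4 - 31*x^3 + 21*x^2 - 37*x/2 + C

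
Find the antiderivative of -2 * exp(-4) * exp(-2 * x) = exp(-2*x - 4) + C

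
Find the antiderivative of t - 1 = t^2/2 - t + C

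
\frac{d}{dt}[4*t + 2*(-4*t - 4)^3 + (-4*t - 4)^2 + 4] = -384*t^2 - 736*t - 348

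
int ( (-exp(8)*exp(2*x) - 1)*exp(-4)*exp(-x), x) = -2*sinh(x + 4) + C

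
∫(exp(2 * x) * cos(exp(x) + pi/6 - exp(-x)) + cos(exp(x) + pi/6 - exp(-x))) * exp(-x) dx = sin(2*sinh(x) + pi/6) + C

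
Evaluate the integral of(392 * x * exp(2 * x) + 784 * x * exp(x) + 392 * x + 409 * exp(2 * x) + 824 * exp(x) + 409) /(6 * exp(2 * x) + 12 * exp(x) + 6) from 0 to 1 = E/(1 + E) + 301/3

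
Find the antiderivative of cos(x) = sin(x) + C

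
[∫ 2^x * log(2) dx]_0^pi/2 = -1 + 2^(pi/2)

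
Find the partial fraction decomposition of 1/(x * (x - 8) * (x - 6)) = -1/(12*(x - 6)) + 1/(16*(x - 8)) + 1/(48*x)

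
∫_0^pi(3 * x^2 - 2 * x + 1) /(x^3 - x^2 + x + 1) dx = log(-pi^2 + 1 + pi + pi^3)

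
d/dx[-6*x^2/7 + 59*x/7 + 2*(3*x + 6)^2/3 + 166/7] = 72*x/7 + 227/7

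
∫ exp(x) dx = exp(x) + C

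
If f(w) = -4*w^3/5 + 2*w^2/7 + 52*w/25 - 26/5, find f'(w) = -12*w^2/5 + 4*w/7 + 52/25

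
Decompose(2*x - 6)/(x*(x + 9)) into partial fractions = 8/(3*(x + 9)) - 2/(3*x)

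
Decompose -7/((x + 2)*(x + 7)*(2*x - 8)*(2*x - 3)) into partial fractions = 4/(85*(2*x - 3)) + 7/(1870*(x + 7)) - 1/(60*(x + 2)) - 7/(660*(x - 4))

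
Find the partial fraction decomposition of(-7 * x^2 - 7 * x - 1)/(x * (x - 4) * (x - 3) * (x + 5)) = 47/(120*(x + 5)) + 85/(24*(x - 3)) - 47/(12*(x - 4)) - 1/(60*x)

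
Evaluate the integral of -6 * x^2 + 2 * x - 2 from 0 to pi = -2*pi^3 - 2*pi + pi^2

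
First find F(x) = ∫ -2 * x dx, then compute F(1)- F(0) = -1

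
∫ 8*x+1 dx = 4*x^2 + x + C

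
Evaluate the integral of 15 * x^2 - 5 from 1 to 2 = 30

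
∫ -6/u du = -6*log(u) + C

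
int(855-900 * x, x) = -450*x^2 + 855*x + C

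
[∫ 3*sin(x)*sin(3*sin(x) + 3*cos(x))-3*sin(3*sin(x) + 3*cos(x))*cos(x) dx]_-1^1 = -cos(-3*cos(1) + 3*sin(1)) + cos(3*cos(1) + 3*sin(1))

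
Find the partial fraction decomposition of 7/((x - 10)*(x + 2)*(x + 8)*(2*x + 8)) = -7/(864*(x + 8)) + 1/(32*(x + 4)) - 7/(288*(x + 2)) + 1/(864*(x - 10))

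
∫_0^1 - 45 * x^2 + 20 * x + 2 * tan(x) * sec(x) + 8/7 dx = -41/7 + 2*sec(1)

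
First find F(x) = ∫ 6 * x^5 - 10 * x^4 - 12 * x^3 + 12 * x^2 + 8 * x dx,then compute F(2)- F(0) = 0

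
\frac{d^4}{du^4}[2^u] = 2^u*log(2)^4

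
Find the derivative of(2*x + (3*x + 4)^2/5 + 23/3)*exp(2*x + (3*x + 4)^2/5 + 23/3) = 162*x^3*exp(9*x^2/5 + 34*x/5 + 163/15)/25 + 918*x^2*exp(9*x^2/5 + 34*x/5 + 163/15)/25 + 2224*x*exp(9*x^2/5 + 34*x/5 + 163/15)/25 + 6052*exp(9*x^2/5 + 34*x/5 + 163/15)/75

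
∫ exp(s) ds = exp(s) + C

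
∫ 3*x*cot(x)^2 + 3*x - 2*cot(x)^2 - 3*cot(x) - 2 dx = (2 - 3*x)*cot(x) + C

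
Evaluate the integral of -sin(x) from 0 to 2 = -1 + cos(2)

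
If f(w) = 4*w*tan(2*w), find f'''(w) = 192*w*tan(2*w)^4 + 256*w*tan(2*w)^2 + 64*w + 96*tan(2*w)^3 + 96*tan(2*w)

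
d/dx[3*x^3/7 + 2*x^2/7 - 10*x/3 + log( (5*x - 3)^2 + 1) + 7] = (135*x^4 - 102*x^3 - 368*x^2 + 654*x - 266)/(105*x^2 - 126*x + 42)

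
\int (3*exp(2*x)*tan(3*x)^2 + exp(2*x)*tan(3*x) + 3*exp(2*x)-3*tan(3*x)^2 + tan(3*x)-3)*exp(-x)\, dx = 2*tan(3*x)*sinh(x) + C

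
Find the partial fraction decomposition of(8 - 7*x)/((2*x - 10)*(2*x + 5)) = -17/(10*(2*x + 5)) - 9/(10*(x - 5))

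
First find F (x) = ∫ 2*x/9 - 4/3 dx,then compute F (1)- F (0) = -11/9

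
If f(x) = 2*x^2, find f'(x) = 4*x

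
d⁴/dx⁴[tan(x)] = 24*tan(x)^5 + 40*tan(x)^3 + 16*tan(x)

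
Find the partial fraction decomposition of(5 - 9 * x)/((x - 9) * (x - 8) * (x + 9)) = 43/(153*(x + 9)) + 67/(17*(x - 8)) - 38/(9*(x - 9))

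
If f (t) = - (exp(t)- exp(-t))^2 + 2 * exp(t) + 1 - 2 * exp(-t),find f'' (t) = (-4*exp(4*t) + 2*exp(3*t) - 2*exp(t) - 4)*exp(-2*t)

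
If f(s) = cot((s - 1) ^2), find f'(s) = 2*(1 - s)/sin(s^2 - 2*s + 1)^2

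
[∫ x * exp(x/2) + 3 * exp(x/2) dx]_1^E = -4*exp(1/2) + (2 + 2*E)*exp(E/2)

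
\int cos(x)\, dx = sin(x) + C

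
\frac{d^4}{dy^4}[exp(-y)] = exp(-y)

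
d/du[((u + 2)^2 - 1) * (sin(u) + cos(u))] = sqrt(2)*u^2*cos(u + pi/4) - 2*u*sin(u) + 6*u*cos(u) + sin(u) + 7*cos(u)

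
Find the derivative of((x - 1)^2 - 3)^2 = 4*x^3 - 12*x^2 + 8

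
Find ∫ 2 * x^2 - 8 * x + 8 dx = 2*x^3/3 - 4*x^2 + 8*x + C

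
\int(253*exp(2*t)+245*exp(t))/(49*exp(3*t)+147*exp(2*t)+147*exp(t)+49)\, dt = (3826*exp(2*t) + 7399*exp(t) + 3577)/(49*(exp(2*t) + 2*exp(t) + 1)) + C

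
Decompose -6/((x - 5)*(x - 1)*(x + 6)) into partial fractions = -6/(77*(x + 6)) + 3/(14*(x - 1)) - 3/(22*(x - 5))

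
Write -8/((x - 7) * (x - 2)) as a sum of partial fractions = 8/(5*(x - 2)) - 8/(5*(x - 7))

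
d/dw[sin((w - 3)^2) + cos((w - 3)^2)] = -2*w*sin(w^2 - 6*w + 9) + 2*w*cos(w^2 - 6*w + 9) + 6*sin(w^2 - 6*w + 9) - 6*cos(w^2 - 6*w + 9)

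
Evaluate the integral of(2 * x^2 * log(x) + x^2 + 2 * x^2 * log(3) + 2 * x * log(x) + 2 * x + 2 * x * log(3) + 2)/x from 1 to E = -5*log(3) + (2 + 2*E + exp(2))*log(3*E)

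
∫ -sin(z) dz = cos(z) + C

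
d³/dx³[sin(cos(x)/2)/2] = (sin(x)^2*cos(cos(x)/2) - 6*sin(cos(x)/2)*cos(x) + 4*cos(cos(x)/2))*sin(x)/16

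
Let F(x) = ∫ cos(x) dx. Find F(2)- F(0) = sin(2)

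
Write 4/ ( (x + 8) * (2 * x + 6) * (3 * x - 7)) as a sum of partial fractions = 9/(248*(3*x - 7)) + 2/(155*(x + 8)) - 1/(40*(x + 3))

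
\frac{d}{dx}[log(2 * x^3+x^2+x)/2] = (6*x^2 + 2*x + 1)/(4*x^3 + 2*x^2 + 2*x)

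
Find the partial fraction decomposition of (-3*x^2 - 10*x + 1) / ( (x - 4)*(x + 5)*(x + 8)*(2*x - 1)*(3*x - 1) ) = -27/(550*(3*x - 1)) + 76/(1309*(2*x - 1)) - 37/(5100*(x + 8)) + 1/(198*(x + 5)) - 29/(2772*(x - 4))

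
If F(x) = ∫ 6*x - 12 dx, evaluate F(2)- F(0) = -12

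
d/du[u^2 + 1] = 2*u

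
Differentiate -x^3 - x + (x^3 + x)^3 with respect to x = 9*x^8 + 21*x^6 + 15*x^4 - 1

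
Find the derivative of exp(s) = exp(s)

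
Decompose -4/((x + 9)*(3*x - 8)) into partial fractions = -12/(35*(3*x - 8)) + 4/(35*(x + 9))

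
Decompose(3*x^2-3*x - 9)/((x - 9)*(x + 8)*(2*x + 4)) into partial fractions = 69/(68*(x + 8)) - 3/(44*(x + 2)) + 207/(374*(x - 9))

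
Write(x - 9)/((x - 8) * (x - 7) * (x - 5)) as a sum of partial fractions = -2/(3*(x - 5)) + 1/(x - 7) - 1/(3*(x - 8))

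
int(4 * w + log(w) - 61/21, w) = w*(42*w + 21*log(w) - 82)/21 + C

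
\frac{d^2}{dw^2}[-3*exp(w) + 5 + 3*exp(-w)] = (3 - 3*exp(2*w))*exp(-w)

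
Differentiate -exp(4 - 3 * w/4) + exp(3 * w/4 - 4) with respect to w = (3*exp(3*w/2 - 8) + 3)*exp(4 - 3*w/4)/4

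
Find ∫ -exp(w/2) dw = -2*exp(w/2) + C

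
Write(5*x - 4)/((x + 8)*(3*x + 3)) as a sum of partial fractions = 44/(21*(x + 8)) - 3/(7*(x + 1))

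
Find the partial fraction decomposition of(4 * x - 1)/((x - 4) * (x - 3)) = -11/(x - 3) + 15/(x - 4)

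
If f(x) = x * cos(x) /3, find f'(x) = -x*sin(x)/3 + cos(x)/3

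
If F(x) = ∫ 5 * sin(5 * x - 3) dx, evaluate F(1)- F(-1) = cos(8) - cos(2)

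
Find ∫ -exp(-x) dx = exp(-x) + C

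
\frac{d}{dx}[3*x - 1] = 3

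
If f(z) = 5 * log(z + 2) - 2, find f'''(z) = 10/(z^3 + 6*z^2 + 12*z + 8)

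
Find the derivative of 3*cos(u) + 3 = -3*sin(u)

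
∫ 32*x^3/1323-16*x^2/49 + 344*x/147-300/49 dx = 8*x^4/1323 - 16*x^3/147 + 172*x^2/147 - 300*x/49 + C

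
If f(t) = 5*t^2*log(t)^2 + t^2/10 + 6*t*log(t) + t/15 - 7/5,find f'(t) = 10*t*log(t)^2 + 10*t*log(t) + t/5 + 6*log(t) + 91/15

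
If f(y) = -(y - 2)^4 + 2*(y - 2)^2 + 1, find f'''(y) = 48 - 24*y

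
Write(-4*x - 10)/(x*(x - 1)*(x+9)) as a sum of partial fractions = 13/(45*(x + 9)) - 7/(5*(x - 1)) + 10/(9*x)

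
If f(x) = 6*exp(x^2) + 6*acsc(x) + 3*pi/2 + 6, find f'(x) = (12*x^3*sqrt(1 - 1/x^2)*exp(x^2) - 6)/(x^2*sqrt(1 - 1/x^2))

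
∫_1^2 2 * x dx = 3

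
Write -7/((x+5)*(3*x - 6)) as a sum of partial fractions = 1/(3*(x + 5)) - 1/(3*(x - 2))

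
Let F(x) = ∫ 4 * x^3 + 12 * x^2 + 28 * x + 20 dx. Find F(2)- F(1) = 105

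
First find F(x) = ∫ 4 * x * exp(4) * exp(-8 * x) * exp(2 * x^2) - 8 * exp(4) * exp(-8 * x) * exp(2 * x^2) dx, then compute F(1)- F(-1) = -exp(14) + exp(-2)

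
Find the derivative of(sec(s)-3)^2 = 2*(-3 + 1/cos(s))*sin(s)/cos(s)^2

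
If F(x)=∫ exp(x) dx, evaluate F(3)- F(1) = -E + exp(3)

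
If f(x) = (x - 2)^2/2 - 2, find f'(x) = x - 2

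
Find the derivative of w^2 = 2*w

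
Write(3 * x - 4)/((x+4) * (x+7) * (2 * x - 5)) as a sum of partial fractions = 14/(247*(2*x - 5)) - 25/(57*(x + 7)) + 16/(39*(x + 4))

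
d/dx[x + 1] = 1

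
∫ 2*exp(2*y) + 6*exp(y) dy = (exp(y) + 3)^2 + C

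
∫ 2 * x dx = x^2 + C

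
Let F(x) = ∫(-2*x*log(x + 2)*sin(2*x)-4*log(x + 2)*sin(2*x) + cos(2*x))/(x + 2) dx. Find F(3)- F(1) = -log(3)*cos(2) + log(5)*cos(6)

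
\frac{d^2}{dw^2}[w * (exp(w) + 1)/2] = w*exp(w)/2 + exp(w)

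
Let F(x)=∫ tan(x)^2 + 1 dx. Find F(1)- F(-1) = 2*tan(1)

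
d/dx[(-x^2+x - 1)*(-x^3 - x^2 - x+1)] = 5*x^4 + 3*x^2 - 2*x + 2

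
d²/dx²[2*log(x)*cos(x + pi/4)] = -2*(x^2*log(x)*cos(x + pi/4) + 2*x*sin(x + pi/4) + cos(x + pi/4))/x^2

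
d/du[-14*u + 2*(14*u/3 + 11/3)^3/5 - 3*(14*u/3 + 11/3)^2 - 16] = 5488*u^2/45 + 2744*u/45 - 1862/45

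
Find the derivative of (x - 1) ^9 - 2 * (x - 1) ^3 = 9*x^8 - 72*x^7 + 252*x^6 - 504*x^5 + 630*x^4 - 504*x^3 + 246*x^2 - 60*x + 3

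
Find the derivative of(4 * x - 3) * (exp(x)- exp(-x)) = (4*x*exp(2*x) + 4*x + exp(2*x) - 7)*exp(-x)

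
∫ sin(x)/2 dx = -cos(x)/2 + C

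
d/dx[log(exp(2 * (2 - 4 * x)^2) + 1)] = (64*x*exp(32*x^2 - 32*x + 8) - 32*exp(32*x^2 - 32*x + 8))/(1 + exp(8)*exp(-32*x)*exp(32*x^2))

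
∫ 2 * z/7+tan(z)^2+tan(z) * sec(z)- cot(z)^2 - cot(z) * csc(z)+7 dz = z^2/7 + 7*z + tan(z) + cot(z) + csc(z) + sec(z) + C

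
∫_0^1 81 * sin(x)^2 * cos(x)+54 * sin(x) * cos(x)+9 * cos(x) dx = -1 + (1 + 3*sin(1))^3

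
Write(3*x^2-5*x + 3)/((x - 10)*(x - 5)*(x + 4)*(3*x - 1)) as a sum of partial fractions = 45/(5278*(3*x - 1)) - 71/(1638*(x + 4)) - 53/(630*(x - 5)) + 253/(2030*(x - 10))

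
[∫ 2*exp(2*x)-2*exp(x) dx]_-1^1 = -(-1 + exp(-1))^2 + (-1 + E)^2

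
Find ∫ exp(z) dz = exp(z) + C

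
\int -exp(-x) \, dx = exp(-x) + C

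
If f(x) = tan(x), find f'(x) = cos(x)^(-2)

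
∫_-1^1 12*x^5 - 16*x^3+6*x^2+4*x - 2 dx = 0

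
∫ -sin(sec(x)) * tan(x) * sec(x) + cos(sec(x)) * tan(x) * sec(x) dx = sqrt(2)*sin(pi/4 + 1/cos(x)) + C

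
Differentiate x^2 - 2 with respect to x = 2*x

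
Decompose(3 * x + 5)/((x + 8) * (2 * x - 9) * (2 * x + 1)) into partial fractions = -7/(150*(2*x + 1)) + 37/(250*(2*x - 9)) - 19/(375*(x + 8))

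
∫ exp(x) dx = exp(x) + C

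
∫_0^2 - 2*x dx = -4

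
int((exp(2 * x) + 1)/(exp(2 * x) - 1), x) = log(2*sinh(x)) + C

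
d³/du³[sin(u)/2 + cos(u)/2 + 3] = sin(u)/2 - cos(u)/2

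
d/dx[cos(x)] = -sin(x)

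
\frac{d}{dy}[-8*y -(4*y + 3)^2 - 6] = -32*y - 32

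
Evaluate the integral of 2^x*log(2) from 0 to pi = -1 + 2^pi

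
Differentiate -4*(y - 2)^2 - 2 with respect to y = 16 - 8*y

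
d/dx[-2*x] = -2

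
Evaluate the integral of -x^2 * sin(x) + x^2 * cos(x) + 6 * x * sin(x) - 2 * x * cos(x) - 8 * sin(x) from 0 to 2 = -4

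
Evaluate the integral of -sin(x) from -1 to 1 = 0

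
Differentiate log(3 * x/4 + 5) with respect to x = 3/(3*x + 20)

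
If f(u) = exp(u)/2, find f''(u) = exp(u)/2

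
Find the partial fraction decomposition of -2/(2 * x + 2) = -1/(x + 1)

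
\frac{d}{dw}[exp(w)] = exp(w)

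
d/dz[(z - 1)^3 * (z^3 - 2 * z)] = 6*z^5 - 15*z^4 + 4*z^3 + 15*z^2 - 12*z + 2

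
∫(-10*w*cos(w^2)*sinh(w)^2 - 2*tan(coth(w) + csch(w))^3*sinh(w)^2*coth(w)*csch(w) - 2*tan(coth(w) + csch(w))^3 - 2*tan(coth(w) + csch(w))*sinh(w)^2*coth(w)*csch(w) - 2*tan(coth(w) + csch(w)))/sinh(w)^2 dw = -5*sin(w^2) + tan(coth(w) + csch(w))^2 + C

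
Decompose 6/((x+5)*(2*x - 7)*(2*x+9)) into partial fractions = -3/(4*(2*x + 9)) + 3/(68*(2*x - 7)) + 6/(17*(x + 5))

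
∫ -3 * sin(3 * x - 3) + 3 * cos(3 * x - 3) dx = sqrt(2)*cos(-3*x + pi/4 + 3) + C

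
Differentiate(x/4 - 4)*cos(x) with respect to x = -x*sin(x)/4 + 4*sin(x) + cos(x)/4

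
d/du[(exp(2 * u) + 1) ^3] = 6*exp(6*u) + 12*exp(4*u) + 6*exp(2*u)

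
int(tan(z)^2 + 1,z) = tan(z) + C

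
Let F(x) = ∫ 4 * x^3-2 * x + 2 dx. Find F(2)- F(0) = 16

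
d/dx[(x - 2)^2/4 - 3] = x/2 - 1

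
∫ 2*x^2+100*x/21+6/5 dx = 2*x^3/3 + 50*x^2/21 + 6*x/5 + C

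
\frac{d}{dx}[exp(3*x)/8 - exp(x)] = 3*exp(3*x)/8 - exp(x)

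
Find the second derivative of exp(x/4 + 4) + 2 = exp(x/4 + 4)/16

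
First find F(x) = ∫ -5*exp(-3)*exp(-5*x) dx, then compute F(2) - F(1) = -exp(-8) + exp(-13)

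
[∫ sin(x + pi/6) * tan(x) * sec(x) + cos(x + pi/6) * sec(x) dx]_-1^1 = sqrt(3)*tan(1)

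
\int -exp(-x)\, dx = exp(-x) + C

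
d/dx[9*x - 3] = 9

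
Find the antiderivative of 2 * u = u^2 + C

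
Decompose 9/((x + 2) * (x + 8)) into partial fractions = -3/(2*(x + 8)) + 3/(2*(x + 2))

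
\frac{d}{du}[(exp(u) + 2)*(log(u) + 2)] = (u*exp(u)*log(u) + 2*u*exp(u) + exp(u) + 2)/u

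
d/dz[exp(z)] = exp(z)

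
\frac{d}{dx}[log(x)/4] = 1/(4*x)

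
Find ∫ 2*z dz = z^2 + C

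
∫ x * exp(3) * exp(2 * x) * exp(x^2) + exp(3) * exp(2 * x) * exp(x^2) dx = exp((x + 1)^2 + 2)/2 + C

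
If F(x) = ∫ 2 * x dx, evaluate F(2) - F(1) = 3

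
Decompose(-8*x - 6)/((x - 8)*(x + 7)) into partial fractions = -10/(3*(x + 7)) - 14/(3*(x - 8))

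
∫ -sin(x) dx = cos(x) + C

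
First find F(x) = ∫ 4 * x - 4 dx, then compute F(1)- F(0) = -2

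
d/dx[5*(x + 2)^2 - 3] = 10*x + 20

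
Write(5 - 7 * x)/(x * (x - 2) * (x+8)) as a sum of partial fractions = 61/(80*(x + 8)) - 9/(20*(x - 2)) - 5/(16*x)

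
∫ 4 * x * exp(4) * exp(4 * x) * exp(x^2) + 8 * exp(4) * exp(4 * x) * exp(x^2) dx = 2*exp((x + 2)^2) + C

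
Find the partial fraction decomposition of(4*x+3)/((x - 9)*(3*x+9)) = 1/(4*(x + 3)) + 13/(12*(x - 9))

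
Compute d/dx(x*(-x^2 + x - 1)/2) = -3*x^2/2 + x - 1/2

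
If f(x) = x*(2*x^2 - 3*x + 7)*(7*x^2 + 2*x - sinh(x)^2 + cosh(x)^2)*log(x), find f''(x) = (280*x^4*log(x) + 126*x^4 - 204*x^3*log(x) - 119*x^3 + 270*x^2*log(x) + 225*x^2 + 22*x*log(x) + 33*x + 7)/x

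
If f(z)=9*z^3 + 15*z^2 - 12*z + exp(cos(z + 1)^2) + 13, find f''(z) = 54*z + 4*exp(cos(z + 1)^2)*sin(z + 1)^2*cos(z + 1)^2 + 2*exp(cos(z + 1)^2)*sin(z + 1)^2 - 2*exp(cos(z + 1)^2)*cos(z + 1)^2 + 30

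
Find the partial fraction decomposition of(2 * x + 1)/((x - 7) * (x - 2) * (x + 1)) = -1/(24*(x + 1)) - 1/(3*(x - 2)) + 3/(8*(x - 7))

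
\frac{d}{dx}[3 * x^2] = 6*x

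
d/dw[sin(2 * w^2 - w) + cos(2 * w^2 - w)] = -4*w*sin(2*w^2 - w) + 4*w*cos(2*w^2 - w) + sin(2*w^2 - w) - cos(2*w^2 - w)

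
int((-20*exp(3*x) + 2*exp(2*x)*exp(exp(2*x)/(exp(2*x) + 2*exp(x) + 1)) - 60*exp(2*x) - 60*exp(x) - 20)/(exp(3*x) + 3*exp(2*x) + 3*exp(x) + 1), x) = -20*x + exp(exp(2*x)/(exp(x) + 1)^2) + C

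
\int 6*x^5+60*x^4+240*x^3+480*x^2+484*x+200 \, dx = x^6 + 12*x^5 + 60*x^4 + 160*x^3 + 242*x^2 + 200*x + C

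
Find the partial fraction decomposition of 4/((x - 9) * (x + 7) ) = -1/(4*(x + 7)) + 1/(4*(x - 9))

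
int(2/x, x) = 2*log(3*x) + C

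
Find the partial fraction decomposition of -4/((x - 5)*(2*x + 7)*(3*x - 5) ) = 18/(155*(3*x - 5)) - 16/(527*(2*x + 7)) - 2/(85*(x - 5))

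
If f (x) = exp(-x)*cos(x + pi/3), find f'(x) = -sqrt(2)*exp(-x)*cos(x + pi/12)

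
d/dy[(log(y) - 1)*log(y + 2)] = (y*log(y) + y*log(y + 2) - y + 2*log(y + 2))/(y^2 + 2*y)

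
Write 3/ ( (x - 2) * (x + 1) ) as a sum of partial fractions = -1/(x + 1) + 1/(x - 2)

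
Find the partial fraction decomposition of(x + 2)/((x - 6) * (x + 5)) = 3/(11*(x + 5)) + 8/(11*(x - 6))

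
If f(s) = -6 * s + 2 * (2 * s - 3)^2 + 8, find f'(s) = 16*s - 30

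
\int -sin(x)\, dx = cos(x) + C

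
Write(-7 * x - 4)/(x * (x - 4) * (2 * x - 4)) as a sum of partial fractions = 9/(4*(x - 2)) - 2/(x - 4) - 1/(4*x)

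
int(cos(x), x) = sin(x) + C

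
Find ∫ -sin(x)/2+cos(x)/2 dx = sqrt(2)*sin(x + pi/4)/2 + C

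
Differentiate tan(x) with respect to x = cos(x)^(-2)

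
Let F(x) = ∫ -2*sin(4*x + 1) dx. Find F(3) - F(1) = -cos(5)/2 + cos(13)/2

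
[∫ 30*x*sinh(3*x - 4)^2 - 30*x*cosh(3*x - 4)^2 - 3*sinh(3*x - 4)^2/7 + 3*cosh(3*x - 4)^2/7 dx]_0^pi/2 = 3*pi*(2 - 35*pi)/28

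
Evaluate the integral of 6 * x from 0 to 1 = 3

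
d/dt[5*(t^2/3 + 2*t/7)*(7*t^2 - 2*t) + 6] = 140*t^3/3 + 20*t^2 - 40*t/7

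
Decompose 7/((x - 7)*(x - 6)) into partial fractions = -7/(x - 6) + 7/(x - 7)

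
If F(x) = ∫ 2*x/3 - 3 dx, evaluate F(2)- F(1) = -2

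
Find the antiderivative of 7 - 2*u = -u^2 + 7*u + C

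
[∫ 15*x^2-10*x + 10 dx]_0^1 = 10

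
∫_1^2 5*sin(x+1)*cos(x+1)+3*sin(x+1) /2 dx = -5*sin(2)^2/2 + 3*cos(2)/2 + 5*sin(3)^2/2 - 3*cos(3)/2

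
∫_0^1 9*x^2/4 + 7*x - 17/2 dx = -17/4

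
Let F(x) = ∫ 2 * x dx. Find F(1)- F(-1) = 0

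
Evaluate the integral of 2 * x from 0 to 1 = 1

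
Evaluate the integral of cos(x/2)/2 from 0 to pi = 1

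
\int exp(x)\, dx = exp(x) + C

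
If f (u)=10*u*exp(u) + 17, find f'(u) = 10*u*exp(u) + 10*exp(u)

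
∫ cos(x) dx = sin(x) + C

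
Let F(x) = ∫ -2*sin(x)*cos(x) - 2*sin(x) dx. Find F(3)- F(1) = -(cos(1) + 1)^2 + (cos(3) + 1)^2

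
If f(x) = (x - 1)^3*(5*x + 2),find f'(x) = 20*x^3 - 39*x^2 + 18*x + 1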